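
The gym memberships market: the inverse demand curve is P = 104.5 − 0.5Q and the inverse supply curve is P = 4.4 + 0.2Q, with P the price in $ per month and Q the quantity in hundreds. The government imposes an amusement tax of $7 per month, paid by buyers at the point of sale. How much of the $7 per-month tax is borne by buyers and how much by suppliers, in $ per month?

Buyers bear $5 per month; suppliers bear $2 per month.

Inverting to Q(P) form: Qd = 209 − 2P; Qs = 5P − 22.
Before the tax: set 209 − 2P = 5P − 22 → P* = $33, Q* = 143.
With the tax collected from buyers, demand (in seller-price terms) shifts: Qd = 209 − 2(P + 7).
Solving gives Q = 133 with buyers paying $38 and suppliers receiving $31 (the $7 wedge).
Burden on buyers: $5; on suppliers: $2. (They sum to $7.)
The less price-elastic side of the market bears the larger share of a per-unit tax.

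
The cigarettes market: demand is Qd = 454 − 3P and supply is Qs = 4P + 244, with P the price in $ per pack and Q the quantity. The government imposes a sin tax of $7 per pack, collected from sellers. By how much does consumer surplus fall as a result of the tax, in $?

Consumer surplus falls by $1432.

Before the tax: set 454 − 3P = 4P + 244 → P* = $30, Q* = 364.
With the tax collected from sellers, supply shifts: Qs = 4(P − 7) + 244.
Solving gives Q = 352 with buyers paying $34 and sellers receiving $27 (the $7 wedge).
ΔCS is the trapezoid between Q = 352 and Q = 364 of height $4: ½ · (364 + 352) · 4 = $1432.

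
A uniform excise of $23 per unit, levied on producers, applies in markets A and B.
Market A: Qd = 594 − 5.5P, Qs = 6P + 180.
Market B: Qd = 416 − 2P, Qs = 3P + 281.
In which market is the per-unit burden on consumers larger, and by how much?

Market A: pre-tax P* = $36, Q* = 396; post-tax Q = 330; per-unit burden on consumers = $12.
Market B: pre-tax P* = $27, Q* = 362; post-tax Q = 334.4; per-unit burden on consumers = $13.8.
Difference: $12 vs $13.8 → market B is larger by $1.8.

Market B, by $1.8.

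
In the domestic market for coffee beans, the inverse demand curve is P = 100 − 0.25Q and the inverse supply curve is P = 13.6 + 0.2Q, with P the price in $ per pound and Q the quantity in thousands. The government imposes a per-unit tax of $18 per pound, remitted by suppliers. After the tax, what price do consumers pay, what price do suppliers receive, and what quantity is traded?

Rewrite in direct form: Qd = 400 − 4P and Qs = 5P − 68.
Before the tax: set 400 − 4P = 5P − 68 → P* = $52, Q* = 192.
With the tax collected from suppliers, supply shifts: Qs = 5(P − 18) − 68.
New equilibrium: consumers pay $62, suppliers receive $44, Q = 152. (Wedge: Pb − Ps = 18.)

Consumers pay $62; suppliers receive $44; quantity = 152.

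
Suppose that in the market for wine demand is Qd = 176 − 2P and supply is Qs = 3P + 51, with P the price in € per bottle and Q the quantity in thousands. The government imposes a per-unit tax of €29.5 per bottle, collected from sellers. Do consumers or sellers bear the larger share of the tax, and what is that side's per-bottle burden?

Without the tax, 176 − 2P = 3P + 51 gives 5P = 125, so P* = €25 and Q* = 126.
With the tax collected from sellers, supply shifts: Qs = 3(P − 29.5) + 51.
Solving gives Q = 90.6 with consumers paying €42.7 and sellers receiving €13.2 (the €29.5 wedge).
Per-bottle burden: consumers €17.7, sellers €11.8.
Consumers take the larger share because demand is less price-elastic here (demand slope 2 vs supply slope 3).
The less price-elastic side of the market bears the larger share of a per-unit tax.

Consumers bear the larger share: €17.7 per bottle.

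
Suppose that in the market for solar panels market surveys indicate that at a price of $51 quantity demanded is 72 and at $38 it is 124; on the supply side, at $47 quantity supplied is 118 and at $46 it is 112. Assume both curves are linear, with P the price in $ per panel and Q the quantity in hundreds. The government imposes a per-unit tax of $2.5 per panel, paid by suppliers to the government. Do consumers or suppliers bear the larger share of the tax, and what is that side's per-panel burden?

Consumers bear the larger share: $1.5 per panel.

Demand slope: (124 − 72)/(38 − 51) = -4, so Qd = 276 − 4P.
Supply slope: (112 − 118)/(46 − 47) = 6, so Qs = 6P − 164.
Without the tax, 276 − 4P = 6P − 164 gives 10P = 440, so P* = $44 and Q* = 100.
With the tax collected from suppliers, supply shifts: Qs = 6(P − 2.5) − 164.
Solving gives Q = 94 with consumers paying $45.5 and suppliers receiving $43 (the $2.5 wedge).
Per-panel burden: consumers $1.5, suppliers $1.
Consumers take the larger share because demand is less price-elastic here (demand slope 4 vs supply slope 6).
The less price-elastic side of the market bears the larger share of a per-unit tax.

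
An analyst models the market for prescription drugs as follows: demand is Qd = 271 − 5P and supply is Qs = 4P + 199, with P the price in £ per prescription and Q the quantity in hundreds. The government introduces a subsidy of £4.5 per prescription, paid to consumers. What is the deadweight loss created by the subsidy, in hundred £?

Before the subsidy: set 271 − 5P = 4P + 199 → P* = £8, Q* = 231.
With a per-unit subsidy paid to consumers, each effectively pays P − 4.5, so demand becomes Qd = 271 − 5(P − 4.5).
New equilibrium: consumers pay £6, sellers receive £10.5, Q = 241. (Wedge: Pb − Ps = −4.5.)
Quantity rises by |ΔQ| = |231 − 241| = 10.
DWL = ½ · t · |ΔQ| = ½ · 4.5 · 10 = £22.5.

Deadweight loss = £22.5 hundred.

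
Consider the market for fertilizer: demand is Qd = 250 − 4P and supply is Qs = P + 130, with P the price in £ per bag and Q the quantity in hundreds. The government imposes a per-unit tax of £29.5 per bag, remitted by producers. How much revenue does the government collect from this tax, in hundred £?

Tax revenue = £3846.8 hundred.

Without the tax, 250 − 4P = P + 130 gives 5P = 120, so P* = £24 and Q* = 154.
With the tax collected from producers, supply shifts: Qs = (P − 29.5) + 130.
Solving gives Q = 130.4 with consumers paying £29.9 and producers receiving £0.4 (the £29.5 wedge).
Revenue = t · Q = 29.5 · 130.4 = £3846.8.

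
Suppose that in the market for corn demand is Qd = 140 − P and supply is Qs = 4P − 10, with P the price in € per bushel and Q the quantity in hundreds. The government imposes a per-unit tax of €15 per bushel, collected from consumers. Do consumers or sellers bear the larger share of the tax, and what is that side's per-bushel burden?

Consumers bear the larger share: €12 per bushel.

Before the tax: set 140 − P = 4P − 10 → P* = €30, Q* = 110.
With the tax collected from consumers, demand (in seller-price terms) shifts: Qd = 140 − (P + 15).
Solving gives Q = 98 with consumers paying €42 and sellers receiving €27 (the €15 wedge).
Per-bushel burden: consumers €12, sellers €3.
Consumers take the larger share because demand is less price-elastic here (demand slope 1 vs supply slope 4).
The less price-elastic side of the market bears the larger share of a per-unit tax.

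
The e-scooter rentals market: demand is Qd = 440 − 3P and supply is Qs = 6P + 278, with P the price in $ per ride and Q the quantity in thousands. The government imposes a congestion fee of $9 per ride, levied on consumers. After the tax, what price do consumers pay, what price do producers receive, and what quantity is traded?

Consumers pay $24; producers receive $15; quantity = 368.

Before the tax: set 440 − 3P = 6P + 278 → P* = $18, Q* = 386.
With the tax collected from consumers, demand (in seller-price terms) shifts: Qd = 440 − 3(P + 9).
Solving gives Q = 368 with consumers paying $24 and producers receiving $15 (the $9 wedge).
The less price-elastic side of the market bears the larger share of a per-unit tax.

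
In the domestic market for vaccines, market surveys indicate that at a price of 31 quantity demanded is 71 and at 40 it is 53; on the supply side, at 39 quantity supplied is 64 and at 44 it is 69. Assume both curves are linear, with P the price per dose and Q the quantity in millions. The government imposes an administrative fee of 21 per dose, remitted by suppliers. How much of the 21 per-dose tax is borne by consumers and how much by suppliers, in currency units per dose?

Consumers bear 7 per dose; suppliers bear 14 per dose.

Demand slope: (53 − 71)/(40 − 31) = -2, so Qd = 133 − 2P.
Supply slope: (69 − 64)/(44 − 39) = 1, so Qs = P + 25.
Before the tax: set 133 − 2P = P + 25 → P* = 36, Q* = 61.
With the tax collected from suppliers, supply shifts: Qs = (P − 21) + 25.
Solving gives Q = 47 with consumers paying 43 and suppliers receiving 22 (the 21 wedge).
Burden on consumers: 7; on suppliers: 14. (They sum to 21.)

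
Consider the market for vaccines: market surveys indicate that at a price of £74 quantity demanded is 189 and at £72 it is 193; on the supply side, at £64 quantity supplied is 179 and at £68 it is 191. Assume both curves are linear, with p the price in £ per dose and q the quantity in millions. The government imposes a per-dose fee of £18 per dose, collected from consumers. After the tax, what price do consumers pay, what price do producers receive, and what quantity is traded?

Consumers pay £80.8; producers receive £62.8; quantity = 175.4.

Demand slope: (193 − 189)/(72 − 74) = -2, so qd = 337 − 2p.
Supply slope: (191 − 179)/(68 − 64) = 3, so qs = 3p − 13.
Before the tax: set 337 − 2p = 3p − 13 → p* = £70, q* = 197.
With the tax collected from consumers, demand (in seller-price terms) shifts: qd = 337 − 2(p + 18).
New equilibrium: consumers pay £80.8, producers receive £62.8, q = 175.4. (Wedge: pb − ps = 18.)
The less price-elastic side of the market bears the larger share of a per-unit tax.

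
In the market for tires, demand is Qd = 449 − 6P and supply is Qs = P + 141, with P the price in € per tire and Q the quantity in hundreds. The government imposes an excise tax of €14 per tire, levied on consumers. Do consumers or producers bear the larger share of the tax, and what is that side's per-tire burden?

Before the tax: set 449 − 6P = P + 141 → P* = €44, Q* = 185.
With the tax collected from consumers, demand (in seller-price terms) shifts: Qd = 449 − 6(P + 14).
New equilibrium: consumers pay €46, producers receive €32, Q = 173. (Wedge: Pb − Ps = 14.)
Per-tire burden: consumers €2, producers €12.
Producers take the larger share because supply is less price-elastic here (demand slope 6 vs supply slope 1).
The less price-elastic side of the market bears the larger share of a per-unit tax.

Producers bear the larger share: €12 per tire.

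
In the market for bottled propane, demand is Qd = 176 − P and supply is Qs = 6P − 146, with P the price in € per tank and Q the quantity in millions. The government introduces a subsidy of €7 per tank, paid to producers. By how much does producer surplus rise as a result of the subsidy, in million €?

Producer surplus rises by €133 million.

Before the subsidy: set 176 − P = 6P − 146 → P* = €46, Q* = 130.
With a per-unit subsidy paid to producers, each receives P + 7 per unit sold, so supply becomes Qs = 6(P + 7) − 146.
New equilibrium: buyers pay €40, producers receive €47, Q = 136. (Wedge: Pb − Ps = −7.)
ΔPS is the trapezoid between Q = 136 and Q = 130 of height €1: ½ · (130 + 136) · 1 = €133.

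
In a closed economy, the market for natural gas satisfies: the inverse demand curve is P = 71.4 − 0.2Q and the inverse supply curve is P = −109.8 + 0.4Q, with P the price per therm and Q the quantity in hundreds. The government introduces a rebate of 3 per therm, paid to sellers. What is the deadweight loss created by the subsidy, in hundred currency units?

Inverting to Q(P) form: Qd = 357 − 5P; Qs = 2.5P + 274.5.
Without the subsidy, 357 − 5P = 2.5P + 274.5 gives 7.5P = 82.5, so P* = 11 and Q* = 302.
With a per-unit subsidy paid to sellers, each receives P + 3 per unit sold, so supply becomes Qs = 2.5(P + 3) + 274.5.
Solving gives Q = 307 with consumers paying 10 and sellers receiving 13 (the 3 wedge).
Quantity rises by |ΔQ| = |302 − 307| = 5.
DWL = ½ · t · |ΔQ| = ½ · 3 · 5 = 7.5.

Deadweight loss = 7.5 hundred.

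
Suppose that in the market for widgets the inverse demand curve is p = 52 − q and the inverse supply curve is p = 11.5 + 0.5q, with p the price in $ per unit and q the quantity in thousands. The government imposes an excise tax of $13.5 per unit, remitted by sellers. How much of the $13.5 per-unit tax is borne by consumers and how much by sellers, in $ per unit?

Inverting to q(p) form: qd = 52 − p; qs = 2p − 23.
Before the tax: set 52 − p = 2p − 23 → p* = $25, q* = 27.
With the tax collected from sellers, supply shifts: qs = 2(p − 13.5) − 23.
Solving gives q = 18 with consumers paying $34 and sellers receiving $20.5 (the $13.5 wedge).
Burden on consumers: $9; on sellers: $4.5. (They sum to $13.5.)
The less price-elastic side of the market bears the larger share of a per-unit tax.

Consumers bear $9 per unit; sellers bear $4.5 per unit.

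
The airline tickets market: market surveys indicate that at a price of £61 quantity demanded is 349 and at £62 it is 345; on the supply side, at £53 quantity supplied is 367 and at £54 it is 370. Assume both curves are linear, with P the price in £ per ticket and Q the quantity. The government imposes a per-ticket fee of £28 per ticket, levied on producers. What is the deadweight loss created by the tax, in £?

Deadweight loss = £672.

Demand slope: (345 − 349)/(62 − 61) = -4, so Qd = 593 − 4P.
Supply slope: (370 − 367)/(54 − 53) = 3, so Qs = 3P + 208.
Without the tax, 593 − 4P = 3P + 208 gives 7P = 385, so P* = £55 and Q* = 373.
With the tax collected from producers, supply shifts: Qs = 3(P − 28) + 208.
New equilibrium: buyers pay £67, producers receive £39, Q = 325. (Wedge: Pb − Ps = 28.)
Quantity falls by |ΔQ| = |373 − 325| = 48.
DWL = ½ · t · |ΔQ| = ½ · 28 · 48 = £672.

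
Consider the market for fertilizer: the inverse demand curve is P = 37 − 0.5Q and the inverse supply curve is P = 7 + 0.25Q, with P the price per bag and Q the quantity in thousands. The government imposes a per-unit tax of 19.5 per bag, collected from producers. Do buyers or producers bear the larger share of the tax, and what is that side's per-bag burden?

Inverting to Q(P) form: Qd = 74 − 2P; Qs = 4P − 28.
Before the tax: set 74 − 2P = 4P − 28 → P* = 17, Q* = 40.
With the tax collected from producers, supply shifts: Qs = 4(P − 19.5) − 28.
New equilibrium: buyers pay 30, producers receive 10.5, Q = 14. (Wedge: Pb − Ps = 19.5.)
Per-bag burden: buyers 13, producers 6.5.
Buyers take the larger share because demand is less price-elastic here (demand slope 2 vs supply slope 4).

Buyers bear the larger share: 13 per bag.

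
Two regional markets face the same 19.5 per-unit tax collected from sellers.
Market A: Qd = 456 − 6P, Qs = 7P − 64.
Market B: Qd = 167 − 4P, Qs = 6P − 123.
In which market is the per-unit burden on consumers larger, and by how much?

Market B, by 1.2.

Market A: pre-tax P* = 40, Q* = 216; post-tax Q = 153; per-unit burden on consumers = 10.5.
Market B: pre-tax P* = 29, Q* = 51; post-tax Q = 4.2; per-unit burden on consumers = 11.7.
Difference: 10.5 vs 11.7 → market B is larger by 1.2.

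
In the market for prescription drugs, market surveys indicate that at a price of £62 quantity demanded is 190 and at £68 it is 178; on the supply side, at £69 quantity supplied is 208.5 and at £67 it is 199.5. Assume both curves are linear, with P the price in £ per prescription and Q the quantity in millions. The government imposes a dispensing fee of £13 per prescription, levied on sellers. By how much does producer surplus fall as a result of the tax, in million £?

Demand slope: (178 − 190)/(68 − 62) = -2, so Qd = 314 − 2P.
Supply slope: (199.5 − 208.5)/(67 − 69) = 4.5, so Qs = 4.5P − 102.
Before the tax: set 314 − 2P = 4.5P − 102 → P* = £64, Q* = 186.
With the tax collected from sellers, supply shifts: Qs = 4.5(P − 13) − 102.
New equilibrium: consumers pay £73, sellers receive £60, Q = 168. (Wedge: Pb − Ps = 13.)
ΔPS is the trapezoid between Q = 168 and Q = 186 of height £4: ½ · (186 + 168) · 4 = £708.

Producer surplus falls by £708 million.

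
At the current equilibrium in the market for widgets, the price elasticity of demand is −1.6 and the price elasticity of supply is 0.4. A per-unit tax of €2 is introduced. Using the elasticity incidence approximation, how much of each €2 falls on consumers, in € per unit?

Consumers bear ≈ €0.4 per unit.

Incidence ratio: consumers' share ≈ εs / (εs + |εd|) = 0.4 / (0.4 + 1.6) = 0.2.
So consumers bear ≈ 0.2 × €2 = €0.4; producers bear €1.6.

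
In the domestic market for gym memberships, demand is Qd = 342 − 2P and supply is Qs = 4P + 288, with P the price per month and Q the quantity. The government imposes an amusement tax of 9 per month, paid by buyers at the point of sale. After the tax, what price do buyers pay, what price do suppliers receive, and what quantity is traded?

Buyers pay 15; suppliers receive 6; quantity = 312.

Without the tax, 342 − 2P = 4P + 288 gives 6P = 54, so P* = 9 and Q* = 324.
With the tax collected from buyers, demand (in seller-price terms) shifts: Qd = 342 − 2(P + 9).
New equilibrium: buyers pay 15, suppliers receive 6, Q = 312. (Wedge: Pb − Ps = 9.)
The less price-elastic side of the market bears the larger share of a per-unit tax.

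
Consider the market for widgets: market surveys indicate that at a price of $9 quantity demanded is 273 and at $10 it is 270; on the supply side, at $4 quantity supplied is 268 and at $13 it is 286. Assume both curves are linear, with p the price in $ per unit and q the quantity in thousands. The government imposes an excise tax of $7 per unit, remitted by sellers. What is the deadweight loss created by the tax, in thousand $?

Demand slope: (270 − 273)/(10 − 9) = -3, so qd = 300 − 3p.
Supply slope: (286 − 268)/(13 − 4) = 2, so qs = 2p + 260.
Before the tax: set 300 − 3p = 2p + 260 → p* = $8, q* = 276.
With the tax collected from sellers, supply shifts: qs = 2(p − 7) + 260.
Solving gives q = 267.6 with buyers paying $10.8 and sellers receiving $3.8 (the $7 wedge).
Quantity falls by |ΔQ| = |276 − 267.6| = 8.4.
DWL = ½ · t · |ΔQ| = ½ · 7 · 8.4 = $29.4.

Deadweight loss = $29.4 thousand.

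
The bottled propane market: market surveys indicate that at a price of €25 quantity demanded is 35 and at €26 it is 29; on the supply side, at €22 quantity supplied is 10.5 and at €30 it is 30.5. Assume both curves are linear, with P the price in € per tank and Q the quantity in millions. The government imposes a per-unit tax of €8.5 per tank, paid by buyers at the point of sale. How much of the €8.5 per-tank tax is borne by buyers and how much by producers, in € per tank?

Buyers bear €2.5 per tank; producers bear €6 per tank.

Demand slope: (29 − 35)/(26 − 25) = -6, so Qd = 185 − 6P.
Supply slope: (30.5 − 10.5)/(30 − 22) = 2.5, so Qs = 2.5P − 44.5.
Before the tax: set 185 − 6P = 2.5P − 44.5 → P* = €27, Q* = 23.
With the tax collected from buyers, demand (in seller-price terms) shifts: Qd = 185 − 6(P + 8.5).
New equilibrium: buyers pay €29.5, producers receive €21, Q = 8. (Wedge: Pb − Ps = 8.5.)
Burden on buyers: €2.5; on producers: €6. (They sum to €8.5.)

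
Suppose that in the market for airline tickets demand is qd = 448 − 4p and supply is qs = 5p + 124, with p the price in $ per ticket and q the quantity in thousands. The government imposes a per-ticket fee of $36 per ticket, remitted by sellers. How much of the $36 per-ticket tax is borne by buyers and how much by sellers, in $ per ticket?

Buyers bear $20 per ticket; sellers bear $16 per ticket.

Before the tax: set 448 − 4p = 5p + 124 → p* = $36, q* = 304.
With the tax collected from sellers, supply shifts: qs = 5(p − 36) + 124.
Solving gives q = 224 with buyers paying $56 and sellers receiving $20 (the $36 wedge).
Burden on buyers: $20; on sellers: $16. (They sum to $36.)
The less price-elastic side of the market bears the larger share of a per-unit tax.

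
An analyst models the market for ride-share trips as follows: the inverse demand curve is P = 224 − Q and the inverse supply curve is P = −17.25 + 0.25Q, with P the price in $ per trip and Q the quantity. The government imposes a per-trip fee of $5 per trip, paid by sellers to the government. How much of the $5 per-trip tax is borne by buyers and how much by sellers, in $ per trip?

Rewrite in direct form: Qd = 224 − P and Qs = 4P + 69.
Before the tax: set 224 − P = 4P + 69 → P* = $31, Q* = 193.
With the tax collected from sellers, supply shifts: Qs = 4(P − 5) + 69.
Solving gives Q = 189 with buyers paying $35 and sellers receiving $30 (the $5 wedge).
Burden on buyers: $4; on sellers: $1. (They sum to $5.)
The less price-elastic side of the market bears the larger share of a per-unit tax.

Buyers bear $4 per trip; sellers bear $1 per trip.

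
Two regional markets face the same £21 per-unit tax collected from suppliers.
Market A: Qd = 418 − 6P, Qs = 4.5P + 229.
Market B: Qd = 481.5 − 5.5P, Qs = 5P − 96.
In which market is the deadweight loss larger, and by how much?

Market B, by £10.5.

Market A: pre-tax P* = £18, Q* = 310; post-tax Q = 256; deadweight loss = £567.
Market B: pre-tax P* = £55, Q* = 179; post-tax Q = 124; deadweight loss = £577.5.
Difference: £567 vs £577.5 → market B is larger by £10.5.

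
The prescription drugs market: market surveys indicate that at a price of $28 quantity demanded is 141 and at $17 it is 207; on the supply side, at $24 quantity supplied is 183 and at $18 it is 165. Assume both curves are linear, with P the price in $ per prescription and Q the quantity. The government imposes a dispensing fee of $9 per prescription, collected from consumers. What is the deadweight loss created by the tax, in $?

Demand slope: (207 − 141)/(17 − 28) = -6, so Qd = 309 − 6P.
Supply slope: (165 − 183)/(18 − 24) = 3, so Qs = 3P + 111.
Without the tax, 309 − 6P = 3P + 111 gives 9P = 198, so P* = $22 and Q* = 177.
With the tax collected from consumers, demand (in seller-price terms) shifts: Qd = 309 − 6(P + 9).
Solving gives Q = 159 with consumers paying $25 and producers receiving $16 (the $9 wedge).
Quantity falls by |ΔQ| = |177 − 159| = 18.
DWL = ½ · t · |ΔQ| = ½ · 9 · 18 = $81.

Deadweight loss = $81.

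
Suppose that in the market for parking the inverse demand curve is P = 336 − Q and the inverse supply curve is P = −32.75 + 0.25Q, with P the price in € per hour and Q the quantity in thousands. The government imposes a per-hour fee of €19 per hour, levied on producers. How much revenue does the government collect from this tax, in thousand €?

Tax revenue = €5316.2 thousand.

Inverting to Q(P) form: Qd = 336 − P; Qs = 4P + 131.
Before the tax: set 336 − P = 4P + 131 → P* = €41, Q* = 295.
With the tax collected from producers, supply shifts: Qs = 4(P − 19) + 131.
New equilibrium: buyers pay €56.2, producers receive €37.2, Q = 279.8. (Wedge: Pb − Ps = 19.)
Revenue = t · Q = 19 · 279.8 = €5316.2.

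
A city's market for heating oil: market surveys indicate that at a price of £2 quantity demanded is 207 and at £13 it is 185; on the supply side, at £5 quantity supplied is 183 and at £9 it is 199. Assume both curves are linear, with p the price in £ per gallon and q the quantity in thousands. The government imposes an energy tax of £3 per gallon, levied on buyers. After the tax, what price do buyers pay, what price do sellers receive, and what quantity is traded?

Demand slope: (185 − 207)/(13 − 2) = -2, so qd = 211 − 2p.
Supply slope: (199 − 183)/(9 − 5) = 4, so qs = 4p + 163.
Before the tax: set 211 − 2p = 4p + 163 → p* = £8, q* = 195.
With the tax collected from buyers, demand (in seller-price terms) shifts: qd = 211 − 2(p + 3).
New equilibrium: buyers pay £10, sellers receive £7, q = 191. (Wedge: pb − ps = 3.)
The less price-elastic side of the market bears the larger share of a per-unit tax.

Buyers pay £10; sellers receive £7; quantity = 191.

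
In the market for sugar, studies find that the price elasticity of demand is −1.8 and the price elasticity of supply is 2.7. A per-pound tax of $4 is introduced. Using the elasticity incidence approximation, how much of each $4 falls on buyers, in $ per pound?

Buyers bear ≈ $2.4 per pound.

Incidence ratio: buyers' share ≈ εs / (εs + |εd|) = 2.7 / (2.7 + 1.8) = 0.6.
So buyers bear ≈ 0.6 × $4 = $2.4; sellers bear $1.6.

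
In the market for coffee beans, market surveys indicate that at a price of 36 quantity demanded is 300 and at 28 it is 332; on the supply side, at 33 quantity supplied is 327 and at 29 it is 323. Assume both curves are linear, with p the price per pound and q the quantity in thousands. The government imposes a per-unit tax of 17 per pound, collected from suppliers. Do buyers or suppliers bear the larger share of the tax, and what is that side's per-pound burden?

Suppliers bear the larger share: 13.6 per pound.

Demand slope: (332 − 300)/(28 − 36) = -4, so qd = 444 − 4p.
Supply slope: (323 − 327)/(29 − 33) = 1, so qs = p + 294.
Without the tax, 444 − 4p = p + 294 gives 5p = 150, so p* = 30 and q* = 324.
With the tax collected from suppliers, supply shifts: qs = (p − 17) + 294.
New equilibrium: buyers pay 33.4, suppliers receive 16.4, q = 310.4. (Wedge: pb − ps = 17.)
Per-pound burden: buyers 3.4, suppliers 13.6.
Suppliers take the larger share because supply is less price-elastic here (demand slope 4 vs supply slope 1).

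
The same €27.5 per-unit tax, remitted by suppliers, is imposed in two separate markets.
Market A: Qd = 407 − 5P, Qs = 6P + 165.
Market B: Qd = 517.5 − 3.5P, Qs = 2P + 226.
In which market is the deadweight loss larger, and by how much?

Market A, by €550.

Market A: pre-tax P* = €22, Q* = 297; post-tax Q = 222; deadweight loss = €1031.25.
Market B: pre-tax P* = €53, Q* = 332; post-tax Q = 297; deadweight loss = €481.25.
Difference: €1031.25 vs €481.25 → market A is larger by €550.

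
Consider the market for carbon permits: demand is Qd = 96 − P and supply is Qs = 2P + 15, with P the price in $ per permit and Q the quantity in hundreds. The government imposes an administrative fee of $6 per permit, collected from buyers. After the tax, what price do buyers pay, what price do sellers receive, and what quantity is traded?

Buyers pay $31; sellers receive $25; quantity = 65.

Before the tax: set 96 − P = 2P + 15 → P* = $27, Q* = 69.
With the tax collected from buyers, demand (in seller-price terms) shifts: Qd = 96 − (P + 6).
New equilibrium: buyers pay $31, sellers receive $25, Q = 65. (Wedge: Pb − Ps = 6.)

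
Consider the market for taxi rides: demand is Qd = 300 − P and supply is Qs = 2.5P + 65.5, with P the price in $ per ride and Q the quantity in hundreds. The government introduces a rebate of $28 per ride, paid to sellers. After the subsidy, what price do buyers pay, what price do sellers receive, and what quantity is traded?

Buyers pay $47; sellers receive $75; quantity = 253.

Before the subsidy: set 300 − P = 2.5P + 65.5 → P* = $67, Q* = 233.
With a per-unit subsidy paid to sellers, each receives P + 28 per unit sold, so supply becomes Qs = 2.5(P + 28) + 65.5.
Solving gives Q = 253 with buyers paying $47 and sellers receiving $75 (the $28 wedge).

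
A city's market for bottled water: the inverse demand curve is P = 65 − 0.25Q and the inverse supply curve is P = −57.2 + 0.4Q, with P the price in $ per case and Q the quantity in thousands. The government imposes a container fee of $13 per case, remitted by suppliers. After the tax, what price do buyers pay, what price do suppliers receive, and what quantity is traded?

Inverting to Q(P) form: Qd = 260 − 4P; Qs = 2.5P + 143.
Before the tax: set 260 − 4P = 2.5P + 143 → P* = $18, Q* = 188.
With the tax collected from suppliers, supply shifts: Qs = 2.5(P − 13) + 143.
Solving gives Q = 168 with buyers paying $23 and suppliers receiving $10 (the $13 wedge).
The less price-elastic side of the market bears the larger share of a per-unit tax.

Buyers pay $23; suppliers receive $10; quantity = 168.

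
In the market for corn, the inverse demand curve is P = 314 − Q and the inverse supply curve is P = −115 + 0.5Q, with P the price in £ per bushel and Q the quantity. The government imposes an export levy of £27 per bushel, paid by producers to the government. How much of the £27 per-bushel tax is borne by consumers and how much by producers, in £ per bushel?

Rewrite in direct form: Qd = 314 − P and Qs = 2P + 230.
Without the tax, 314 − P = 2P + 230 gives 3P = 84, so P* = £28 and Q* = 286.
With the tax collected from producers, supply shifts: Qs = 2(P − 27) + 230.
Solving gives Q = 268 with consumers paying £46 and producers receiving £19 (the £27 wedge).
Burden on consumers: £18; on producers: £9. (They sum to £27.)
The less price-elastic side of the market bears the larger share of a per-unit tax.

Consumers bear £18 per bushel; producers bear £9 per bushel.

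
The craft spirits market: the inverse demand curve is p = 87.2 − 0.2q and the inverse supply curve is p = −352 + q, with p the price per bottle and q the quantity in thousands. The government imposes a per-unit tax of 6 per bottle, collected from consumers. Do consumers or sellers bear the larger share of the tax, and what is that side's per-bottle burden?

Sellers bear the larger share: 5 per bottle.

Rewrite in direct form: qd = 436 − 5p and qs = p + 352.
Before the tax: set 436 − 5p = p + 352 → p* = 14, q* = 366.
With the tax collected from consumers, demand (in seller-price terms) shifts: qd = 436 − 5(p + 6).
New equilibrium: consumers pay 15, sellers receive 9, q = 361. (Wedge: pb − ps = 6.)
Per-bottle burden: consumers 1, sellers 5.
Sellers take the larger share because supply is less price-elastic here (demand slope 5 vs supply slope 1).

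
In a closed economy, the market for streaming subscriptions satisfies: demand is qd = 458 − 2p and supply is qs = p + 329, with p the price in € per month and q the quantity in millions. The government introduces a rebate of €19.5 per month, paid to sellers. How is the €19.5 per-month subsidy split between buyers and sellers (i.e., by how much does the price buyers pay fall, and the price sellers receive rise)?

Without the subsidy, 458 − 2p = p + 329 gives 3p = 129, so p* = €43 and q* = 372.
With a per-unit subsidy paid to sellers, each receives p + 19.5 per unit sold, so supply becomes qs = (p + 19.5) + 329.
Solving gives q = 385 with buyers paying €36.5 and sellers receiving €56 (the €19.5 wedge).
Gain to buyers: €6.5; to sellers: €13. (They sum to €19.5.)

Buyers gain €6.5 per month; sellers gain €13 per month.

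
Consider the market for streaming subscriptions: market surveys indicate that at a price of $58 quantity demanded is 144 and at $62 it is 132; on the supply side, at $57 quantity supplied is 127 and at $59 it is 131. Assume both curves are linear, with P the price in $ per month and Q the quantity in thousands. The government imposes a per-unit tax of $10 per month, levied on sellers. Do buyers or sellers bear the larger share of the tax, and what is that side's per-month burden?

Demand slope: (132 − 144)/(62 − 58) = -3, so Qd = 318 − 3P.
Supply slope: (131 − 127)/(59 − 57) = 2, so Qs = 2P + 13.
Without the tax, 318 − 3P = 2P + 13 gives 5P = 305, so P* = $61 and Q* = 135.
With the tax collected from sellers, supply shifts: Qs = 2(P − 10) + 13.
Solving gives Q = 123 with buyers paying $65 and sellers receiving $55 (the $10 wedge).
Per-month burden: buyers $4, sellers $6.
Sellers take the larger share because supply is less price-elastic here (demand slope 3 vs supply slope 2).

Sellers bear the larger share: $6 per month.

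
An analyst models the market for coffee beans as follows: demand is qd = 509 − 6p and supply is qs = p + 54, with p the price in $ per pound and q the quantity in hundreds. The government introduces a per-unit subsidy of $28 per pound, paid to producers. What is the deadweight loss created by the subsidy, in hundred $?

Without the subsidy, 509 − 6p = p + 54 gives 7p = 455, so p* = $65 and q* = 119.
With a per-unit subsidy paid to producers, each receives p + 28 per unit sold, so supply becomes qs = (p + 28) + 54.
New equilibrium: buyers pay $61, producers receive $89, q = 143. (Wedge: pb − ps = −28.)
Quantity rises by |ΔQ| = |119 − 143| = 24.
DWL = ½ · t · |ΔQ| = ½ · 28 · 24 = $336.

Deadweight loss = $336 hundred.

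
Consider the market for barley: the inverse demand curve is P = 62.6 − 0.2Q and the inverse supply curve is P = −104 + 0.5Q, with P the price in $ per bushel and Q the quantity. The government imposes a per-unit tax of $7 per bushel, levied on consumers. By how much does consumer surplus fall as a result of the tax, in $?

Inverting to Q(P) form: Qd = 313 − 5P; Qs = 2P + 208.
Without the tax, 313 − 5P = 2P + 208 gives 7P = 105, so P* = $15 and Q* = 238.
With the tax collected from consumers, demand (in seller-price terms) shifts: Qd = 313 − 5(P + 7).
New equilibrium: consumers pay $17, sellers receive $10, Q = 228. (Wedge: Pb − Ps = 7.)
ΔCS is the trapezoid between Q = 228 and Q = 238 of height $2: ½ · (238 + 228) · 2 = $466.

Consumer surplus falls by $466.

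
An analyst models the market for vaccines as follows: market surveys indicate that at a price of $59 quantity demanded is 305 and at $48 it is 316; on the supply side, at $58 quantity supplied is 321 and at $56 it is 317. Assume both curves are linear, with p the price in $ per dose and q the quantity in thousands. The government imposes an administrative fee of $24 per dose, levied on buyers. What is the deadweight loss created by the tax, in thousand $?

Deadweight loss = $192 thousand.

Demand slope: (316 − 305)/(48 − 59) = -1, so qd = 364 − p.
Supply slope: (317 − 321)/(56 − 58) = 2, so qs = 2p + 205.
Without the tax, 364 − p = 2p + 205 gives 3p = 159, so p* = $53 and q* = 311.
With the tax collected from buyers, demand (in seller-price terms) shifts: qd = 364 − (p + 24).
New equilibrium: buyers pay $69, suppliers receive $45, q = 295. (Wedge: pb − ps = 24.)
Quantity falls by |ΔQ| = |311 − 295| = 16.
DWL = ½ · t · |ΔQ| = ½ · 24 · 16 = $192.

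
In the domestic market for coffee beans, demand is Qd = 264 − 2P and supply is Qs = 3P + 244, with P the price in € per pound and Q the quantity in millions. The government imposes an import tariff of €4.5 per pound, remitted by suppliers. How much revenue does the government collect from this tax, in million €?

Tax revenue = €1127.7 million.

Before the tax: set 264 − 2P = 3P + 244 → P* = €4, Q* = 256.
With the tax collected from suppliers, supply shifts: Qs = 3(P − 4.5) + 244.
New equilibrium: buyers pay €6.7, suppliers receive €2.2, Q = 250.6. (Wedge: Pb − Ps = 4.5.)
Revenue = t · Q = 4.5 · 250.6 = €1127.7.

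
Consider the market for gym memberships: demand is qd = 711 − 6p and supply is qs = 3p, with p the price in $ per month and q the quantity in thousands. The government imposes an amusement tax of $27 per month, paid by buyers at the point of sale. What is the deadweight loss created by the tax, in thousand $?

Deadweight loss = $729 thousand.

Before the tax: set 711 − 6p = 3p → p* = $79, q* = 237.
With the tax collected from buyers, demand (in seller-price terms) shifts: qd = 711 − 6(p + 27).
New equilibrium: buyers pay $88, producers receive $61, q = 183. (Wedge: pb − ps = 27.)
Quantity falls by |ΔQ| = |237 − 183| = 54.
DWL = ½ · t · |ΔQ| = ½ · 27 · 54 = $729.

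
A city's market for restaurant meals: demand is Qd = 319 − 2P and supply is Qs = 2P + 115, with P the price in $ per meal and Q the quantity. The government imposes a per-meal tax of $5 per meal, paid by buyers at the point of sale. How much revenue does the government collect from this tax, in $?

Tax revenue = $1060.

Before the tax: set 319 − 2P = 2P + 115 → P* = $51, Q* = 217.
With the tax collected from buyers, demand (in seller-price terms) shifts: Qd = 319 − 2(P + 5).
Solving gives Q = 212 with buyers paying $53.5 and suppliers receiving $48.5 (the $5 wedge).
Revenue = t · Q = 5 · 212 = $1060.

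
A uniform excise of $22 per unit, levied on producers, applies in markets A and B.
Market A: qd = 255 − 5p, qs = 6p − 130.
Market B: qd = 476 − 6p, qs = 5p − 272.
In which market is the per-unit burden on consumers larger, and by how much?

Market A: pre-tax p* = $35, q* = 80; post-tax q = 20; per-unit burden on consumers = $12.
Market B: pre-tax p* = $68, q* = 68; post-tax q = 8; per-unit burden on consumers = $10.
Difference: $12 vs $10 → market A is larger by $2.

Market A, by $2.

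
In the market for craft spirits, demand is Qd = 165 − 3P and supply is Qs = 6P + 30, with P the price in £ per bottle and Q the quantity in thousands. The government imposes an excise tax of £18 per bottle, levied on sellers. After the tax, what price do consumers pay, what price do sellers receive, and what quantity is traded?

Consumers pay £27; sellers receive £9; quantity = 84.

Before the tax: set 165 − 3P = 6P + 30 → P* = £15, Q* = 120.
With the tax collected from sellers, supply shifts: Qs = 6(P − 18) + 30.
New equilibrium: consumers pay £27, sellers receive £9, Q = 84. (Wedge: Pb − Ps = 18.)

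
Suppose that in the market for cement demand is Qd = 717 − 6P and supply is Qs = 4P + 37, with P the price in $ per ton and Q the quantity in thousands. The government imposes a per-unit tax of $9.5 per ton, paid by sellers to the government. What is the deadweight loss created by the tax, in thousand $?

Before the tax: set 717 − 6P = 4P + 37 → P* = $68, Q* = 309.
With the tax collected from sellers, supply shifts: Qs = 4(P − 9.5) + 37.
Solving gives Q = 286.2 with consumers paying $71.8 and sellers receiving $62.3 (the $9.5 wedge).
Quantity falls by |ΔQ| = |309 − 286.2| = 22.8.
DWL = ½ · t · |ΔQ| = ½ · 9.5 · 22.8 = $108.3.

Deadweight loss = $108.3 thousand.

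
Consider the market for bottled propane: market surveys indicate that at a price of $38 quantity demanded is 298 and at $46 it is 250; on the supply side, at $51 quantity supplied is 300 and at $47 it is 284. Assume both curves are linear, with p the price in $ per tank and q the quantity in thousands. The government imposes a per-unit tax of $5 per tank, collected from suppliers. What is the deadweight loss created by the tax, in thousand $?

Deadweight loss = $30 thousand.

Demand slope: (250 − 298)/(46 − 38) = -6, so qd = 526 − 6p.
Supply slope: (284 − 300)/(47 − 51) = 4, so qs = 4p + 96.
Without the tax, 526 − 6p = 4p + 96 gives 10p = 430, so p* = $43 and q* = 268.
With the tax collected from suppliers, supply shifts: qs = 4(p − 5) + 96.
Solving gives q = 256 with buyers paying $45 and suppliers receiving $40 (the $5 wedge).
Quantity falls by |ΔQ| = |268 − 256| = 12.
DWL = ½ · t · |ΔQ| = ½ · 5 · 12 = $30.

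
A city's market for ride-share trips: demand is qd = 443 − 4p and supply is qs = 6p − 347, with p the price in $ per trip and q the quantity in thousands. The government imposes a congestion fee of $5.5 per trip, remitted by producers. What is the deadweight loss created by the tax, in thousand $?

Deadweight loss = $36.3 thousand.

Without the tax, 443 − 4p = 6p − 347 gives 10p = 790, so p* = $79 and q* = 127.
With the tax collected from producers, supply shifts: qs = 6(p − 5.5) − 347.
New equilibrium: buyers pay $82.3, producers receive $76.8, q = 113.8. (Wedge: pb − ps = 5.5.)
Quantity falls by |ΔQ| = |127 − 113.8| = 13.2.
DWL = ½ · t · |ΔQ| = ½ · 5.5 · 13.2 = $36.3.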